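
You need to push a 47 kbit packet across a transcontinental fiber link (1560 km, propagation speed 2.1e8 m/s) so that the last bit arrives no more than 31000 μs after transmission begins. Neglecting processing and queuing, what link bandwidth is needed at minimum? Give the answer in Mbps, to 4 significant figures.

1.994 Mbps

Propagation delay = 1560000 / 210000000 = 7428.57 μs.
Transmission budget = 31000 − 7428.57 = 23571.4 μs.
R ≥ L / t_tx = 47000 bits / 0.0235714 s = 1.994 Mbps.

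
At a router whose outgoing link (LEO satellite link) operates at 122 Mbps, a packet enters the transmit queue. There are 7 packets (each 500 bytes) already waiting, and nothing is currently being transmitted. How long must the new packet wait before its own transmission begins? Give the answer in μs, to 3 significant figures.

230 μs

Each queued packet: L/R = 4000/122000000 = 32.7869 μs.
7 queued → 229.508 μs.
Queuing delay = 230 μs.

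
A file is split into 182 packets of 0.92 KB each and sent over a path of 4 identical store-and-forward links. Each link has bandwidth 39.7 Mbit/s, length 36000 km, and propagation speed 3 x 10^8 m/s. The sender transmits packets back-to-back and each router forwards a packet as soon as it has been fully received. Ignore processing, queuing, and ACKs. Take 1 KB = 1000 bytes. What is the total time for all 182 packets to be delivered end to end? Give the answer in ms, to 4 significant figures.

Per-hop transmission t_tx = L/R = 7360/39700000 = 0.18539 ms.
Per-hop propagation t_prop = 36000000/300000000 = 120 ms.
Pipeline fill: first packet needs 4·t_tx to clear all hops; remaining 181 packets each add one t_tx.
Total = (4+182-1)·t_tx + 4·t_prop = 185·0.18539 + 4·120 = 514.3 ms.

514.3 ms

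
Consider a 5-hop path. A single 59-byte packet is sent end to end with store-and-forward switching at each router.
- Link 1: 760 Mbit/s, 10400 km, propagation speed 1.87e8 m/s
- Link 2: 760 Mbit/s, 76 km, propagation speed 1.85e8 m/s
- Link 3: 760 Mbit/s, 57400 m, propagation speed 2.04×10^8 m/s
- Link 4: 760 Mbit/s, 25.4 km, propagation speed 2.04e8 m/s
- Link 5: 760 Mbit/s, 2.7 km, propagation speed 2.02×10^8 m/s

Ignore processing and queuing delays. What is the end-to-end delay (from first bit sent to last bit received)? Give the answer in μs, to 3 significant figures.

56400 μs

L = 59 × 8 = 472 bits.
Transmission delay per hop = L/R = 472/760000000 = 0.621053 μs; 5 hops → 3.10526 μs.
Propagation delays (d/s per hop): 55615, 410.811, 281.373, 124.51, 13.3663 μs; sum = 56445 μs.
End-to-end = 56400 μs.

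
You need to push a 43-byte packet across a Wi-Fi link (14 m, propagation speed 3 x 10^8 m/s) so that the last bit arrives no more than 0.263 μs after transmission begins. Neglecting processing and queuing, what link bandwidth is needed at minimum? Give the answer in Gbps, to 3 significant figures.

1.59 Gbps

L = 344 bits.
Propagation delay = 14 / 300000000 = 0.0466667 μs.
Transmission budget = 0.263 − 0.0466667 = 0.216333 μs.
R ≥ L / t_tx = 344 bits / 2.16333e-07 s = 1.59 Gbps.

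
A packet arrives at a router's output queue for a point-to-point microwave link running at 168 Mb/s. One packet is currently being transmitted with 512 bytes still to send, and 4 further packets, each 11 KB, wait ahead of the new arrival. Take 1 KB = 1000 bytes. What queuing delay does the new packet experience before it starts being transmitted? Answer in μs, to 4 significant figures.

2120 μs

Each queued packet: L/R = 88000/168000000 = 523.81 μs.
4 queued → 2095.24 μs.
Plus remaining 4096 bits of current packet: 24.381 μs.
Queuing delay = 2120 μs.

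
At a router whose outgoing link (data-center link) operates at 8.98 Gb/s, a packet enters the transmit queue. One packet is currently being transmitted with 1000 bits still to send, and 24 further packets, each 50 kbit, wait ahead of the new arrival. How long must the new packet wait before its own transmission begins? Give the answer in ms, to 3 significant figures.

0.134 ms

Each queued packet: L/R = 50000/8980000000 = 0.00556793 ms.
24 queued → 0.13363 ms.
Plus remaining 1000 bits of current packet: 0.000111359 ms.
Queuing delay = 0.134 ms.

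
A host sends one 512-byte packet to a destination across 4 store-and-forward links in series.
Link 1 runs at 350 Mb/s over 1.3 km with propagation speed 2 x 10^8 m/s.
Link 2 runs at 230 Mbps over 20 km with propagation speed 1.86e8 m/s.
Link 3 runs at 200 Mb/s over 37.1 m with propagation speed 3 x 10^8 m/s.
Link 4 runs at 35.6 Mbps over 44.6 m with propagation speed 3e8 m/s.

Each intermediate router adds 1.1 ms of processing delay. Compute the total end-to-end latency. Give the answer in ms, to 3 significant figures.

3.58 ms

L = 512 × 8 = 4096 bits.
Transmission delays (L/R per hop): 0.0117029, 0.0178087, 0.02048, 0.115056 ms; sum = 0.165048 ms.
Propagation delays (d/s per hop): 0.0065, 0.107527, 0.000123667, 0.000148667 ms; sum = 0.114299 ms.
Processing at 3 router(s): 3 × 1.1 ms = 3.3 ms.
End-to-end = 3.58 ms.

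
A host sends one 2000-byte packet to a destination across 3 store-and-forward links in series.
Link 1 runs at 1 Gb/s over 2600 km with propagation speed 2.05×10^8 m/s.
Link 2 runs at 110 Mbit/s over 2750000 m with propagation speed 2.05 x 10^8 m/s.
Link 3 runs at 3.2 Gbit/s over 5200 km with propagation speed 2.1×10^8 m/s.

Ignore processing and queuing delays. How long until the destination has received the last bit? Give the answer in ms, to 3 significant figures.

L = 2000 × 8 = 16000 bits.
Transmission delays (L/R per hop): 0.016, 0.145455, 0.005 ms; sum = 0.166455 ms.
Propagation delays (d/s per hop): 12.6829, 13.4146, 24.7619 ms; sum = 50.8595 ms.
End-to-end = 51.0 ms.

51.0 ms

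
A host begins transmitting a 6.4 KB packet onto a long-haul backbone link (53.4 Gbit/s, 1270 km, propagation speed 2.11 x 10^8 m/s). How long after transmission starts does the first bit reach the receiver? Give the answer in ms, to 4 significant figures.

6.019 ms

First bit experiences only propagation delay: d/s = 1270000/211000000 = 6.019 ms.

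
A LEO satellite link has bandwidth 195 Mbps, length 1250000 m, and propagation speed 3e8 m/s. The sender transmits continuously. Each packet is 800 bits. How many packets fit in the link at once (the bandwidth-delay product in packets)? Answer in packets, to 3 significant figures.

Propagation delay = 1250000 / 300000000 = 0.00416667 s.
BDP = R × t_prop = 195000000 × 0.00416667 = 812500 bits.
In packets of 800 bits: 1020 packets.

1020 packets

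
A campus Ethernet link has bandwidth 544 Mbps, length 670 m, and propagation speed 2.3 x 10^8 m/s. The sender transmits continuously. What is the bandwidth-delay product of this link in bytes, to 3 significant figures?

198 bytes

Propagation delay = 670 / 2.3e+08 = 2.91304e-06 s.
BDP = R × t_prop = 544000000 × 2.91304e-06 = 1584.7 bits.
In bytes: 1584.7/8 = 198 bytes.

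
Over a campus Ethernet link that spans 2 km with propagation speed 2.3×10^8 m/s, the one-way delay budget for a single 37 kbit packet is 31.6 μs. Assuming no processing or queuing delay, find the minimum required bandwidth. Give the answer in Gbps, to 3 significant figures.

1.62 Gbps

Propagation delay = 2000 / 2.3e+08 = 8.69565 μs.
Transmission budget = 31.6 − 8.69565 = 22.9043 μs.
R ≥ L / t_tx = 37000 bits / 2.29043e-05 s = 1.62 Gbps.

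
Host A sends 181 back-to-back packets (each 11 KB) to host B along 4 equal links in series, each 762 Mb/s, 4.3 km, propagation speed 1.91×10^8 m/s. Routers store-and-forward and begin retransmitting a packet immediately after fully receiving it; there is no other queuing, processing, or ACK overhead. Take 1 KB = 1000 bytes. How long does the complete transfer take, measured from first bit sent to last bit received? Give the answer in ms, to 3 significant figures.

21.3 ms

Per-hop transmission t_tx = L/R = 88000/762000000 = 0.115486 ms.
Per-hop propagation t_prop = 4300/191000000 = 0.0225131 ms.
Pipeline fill: first packet needs 4·t_tx to clear all hops; remaining 180 packets each add one t_tx.
Total = (4+181-1)·t_tx + 4·t_prop = 184·0.115486 + 4·0.0225131 = 21.3 ms.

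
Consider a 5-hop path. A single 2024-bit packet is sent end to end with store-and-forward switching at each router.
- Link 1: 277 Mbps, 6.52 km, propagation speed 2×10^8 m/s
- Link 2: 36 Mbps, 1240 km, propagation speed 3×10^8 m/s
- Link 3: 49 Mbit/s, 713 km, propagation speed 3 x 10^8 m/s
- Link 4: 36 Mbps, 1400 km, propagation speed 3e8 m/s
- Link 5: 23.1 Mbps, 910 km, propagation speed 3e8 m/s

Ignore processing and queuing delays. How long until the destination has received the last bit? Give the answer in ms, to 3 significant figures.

Transmission delays (L/R per hop): 0.00730686, 0.0562222, 0.0413061, 0.0562222, 0.087619 ms; sum = 0.248676 ms.
Propagation delays (d/s per hop): 0.0326, 4.13333, 2.37667, 4.66667, 3.03333 ms; sum = 14.2426 ms.
End-to-end = 14.5 ms.

14.5 ms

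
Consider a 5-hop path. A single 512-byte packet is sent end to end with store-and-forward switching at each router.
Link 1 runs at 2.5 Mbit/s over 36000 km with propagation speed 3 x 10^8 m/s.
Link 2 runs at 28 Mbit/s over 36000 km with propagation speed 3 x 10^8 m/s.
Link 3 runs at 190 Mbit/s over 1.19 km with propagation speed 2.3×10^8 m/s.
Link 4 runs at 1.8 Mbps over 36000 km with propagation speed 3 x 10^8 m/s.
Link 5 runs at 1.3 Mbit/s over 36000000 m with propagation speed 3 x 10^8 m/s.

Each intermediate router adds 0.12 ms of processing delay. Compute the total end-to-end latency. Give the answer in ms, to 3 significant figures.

L = 512 × 8 = 4096 bits.
Transmission delays (L/R per hop): 1.6384, 0.146286, 0.0215579, 2.27556, 3.15077 ms; sum = 7.23257 ms.
Propagation delays (d/s per hop): 120, 120, 0.00517391, 120, 120 ms; sum = 480.005 ms.
Processing at 4 router(s): 4 × 0.12 ms = 0.48 ms.
End-to-end = 488 ms.

488 ms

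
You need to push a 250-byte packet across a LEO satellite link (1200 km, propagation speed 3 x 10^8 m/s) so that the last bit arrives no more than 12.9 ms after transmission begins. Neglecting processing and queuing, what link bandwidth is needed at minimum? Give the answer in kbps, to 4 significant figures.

L = 2000 bits.
Propagation delay = 1200000 / 300000000 = 4 ms.
Transmission budget = 12.9 − 4 = 8.9 ms.
R ≥ L / t_tx = 2000 bits / 0.0089 s = 224.7 kbps.

224.7 kbps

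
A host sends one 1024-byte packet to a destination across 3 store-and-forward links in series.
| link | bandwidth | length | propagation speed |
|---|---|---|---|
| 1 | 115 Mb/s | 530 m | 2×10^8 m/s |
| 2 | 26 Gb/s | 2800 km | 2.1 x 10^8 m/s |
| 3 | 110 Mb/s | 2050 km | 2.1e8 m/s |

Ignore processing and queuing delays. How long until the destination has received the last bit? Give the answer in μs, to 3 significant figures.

L = 1024 × 8 = 8192 bits.
Transmission delays (L/R per hop): 71.2348, 0.315077, 74.4727 μs; sum = 146.023 μs.
Propagation delays (d/s per hop): 2.65, 13333.3, 9761.9 μs; sum = 23097.9 μs.
End-to-end = 23200 μs.

23200 μs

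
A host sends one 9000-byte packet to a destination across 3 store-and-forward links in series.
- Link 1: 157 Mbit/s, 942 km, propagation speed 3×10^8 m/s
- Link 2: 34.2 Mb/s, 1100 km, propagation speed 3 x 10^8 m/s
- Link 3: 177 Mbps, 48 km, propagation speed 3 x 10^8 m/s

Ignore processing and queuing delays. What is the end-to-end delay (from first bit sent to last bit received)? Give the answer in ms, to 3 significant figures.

L = 9000 × 8 = 72000 bits.
Transmission delays (L/R per hop): 0.458599, 2.10526, 0.40678 ms; sum = 2.97064 ms.
Propagation delays (d/s per hop): 3.14, 3.66667, 0.16 ms; sum = 6.96667 ms.
End-to-end = 9.94 ms.

9.94 ms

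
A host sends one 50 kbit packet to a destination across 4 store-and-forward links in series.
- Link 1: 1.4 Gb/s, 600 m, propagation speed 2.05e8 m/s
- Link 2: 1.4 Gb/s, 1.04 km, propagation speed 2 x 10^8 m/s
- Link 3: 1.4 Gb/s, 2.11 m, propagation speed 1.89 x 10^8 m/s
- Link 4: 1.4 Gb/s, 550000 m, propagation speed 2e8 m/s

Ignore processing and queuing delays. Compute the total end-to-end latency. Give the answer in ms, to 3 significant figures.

2.90 ms

L = 50000 bits.
Transmission delay per hop = L/R = 50000/1400000000 = 0.0357143 ms; 4 hops → 0.142857 ms.
Propagation delays (d/s per hop): 0.00292683, 0.0052, 1.1164e-05, 2.75 ms; sum = 2.75814 ms.
End-to-end = 2.90 ms.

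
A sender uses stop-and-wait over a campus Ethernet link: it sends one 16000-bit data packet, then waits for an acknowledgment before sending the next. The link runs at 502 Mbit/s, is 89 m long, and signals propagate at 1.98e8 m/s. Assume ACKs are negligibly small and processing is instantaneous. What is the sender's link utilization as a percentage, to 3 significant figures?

t_tx = L/R = 16000/502000000 = 3.18725e-05 s.
t_prop = 89/198000000 = 4.49495e-07 s; RTT = 8.9899e-07 s.
Cycle = t_tx + RTT = 3.27715e-05 s.
Utilization = t_tx / cycle = 3.18725e-05/3.27715e-05 = 97.3 %.

97.3 %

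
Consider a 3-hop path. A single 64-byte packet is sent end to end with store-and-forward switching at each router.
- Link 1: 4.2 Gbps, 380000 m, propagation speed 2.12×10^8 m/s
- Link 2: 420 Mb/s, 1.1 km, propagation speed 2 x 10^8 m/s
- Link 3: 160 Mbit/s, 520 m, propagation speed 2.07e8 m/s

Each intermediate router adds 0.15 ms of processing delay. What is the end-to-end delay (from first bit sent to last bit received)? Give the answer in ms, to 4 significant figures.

L = 64 × 8 = 512 bits.
Transmission delays (L/R per hop): 0.000121905, 0.00121905, 0.0032 ms; sum = 0.00454095 ms.
Propagation delays (d/s per hop): 1.79245, 0.0055, 0.00251208 ms; sum = 1.80046 ms.
Processing at 2 router(s): 2 × 0.15 ms = 0.3 ms.
End-to-end = 2.105 ms.

2.105 ms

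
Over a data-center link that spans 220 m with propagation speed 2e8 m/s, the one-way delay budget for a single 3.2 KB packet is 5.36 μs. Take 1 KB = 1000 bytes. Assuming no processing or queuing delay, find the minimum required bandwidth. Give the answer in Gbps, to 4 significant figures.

L = 25600 bits.
Propagation delay = 220 / 200000000 = 1.1 μs.
Transmission budget = 5.36 − 1.1 = 4.26 μs.
R ≥ L / t_tx = 25600 bits / 4.26e-06 s = 6.009 Gbps.

6.009 Gbps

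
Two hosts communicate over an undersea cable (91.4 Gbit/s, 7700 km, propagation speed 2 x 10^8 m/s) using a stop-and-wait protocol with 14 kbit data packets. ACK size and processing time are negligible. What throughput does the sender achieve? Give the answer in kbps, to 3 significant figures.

t_tx = L/R = 14000/91400000000 = 1.53173e-07 s.
t_prop = 7700000/200000000 = 0.0385 s; RTT = 0.077 s.
Cycle = t_tx + RTT = 0.0770002 s.
Throughput = L / cycle = 14000 / 0.0770002 = 182 kbps.

182 kbps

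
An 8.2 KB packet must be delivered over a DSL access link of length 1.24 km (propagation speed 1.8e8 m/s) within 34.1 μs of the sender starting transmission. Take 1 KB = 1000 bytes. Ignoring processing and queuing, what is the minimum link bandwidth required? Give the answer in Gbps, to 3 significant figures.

2.41 Gbps

L = 65600 bits.
Propagation delay = 1240 / 180000000 = 6.88889 μs.
Transmission budget = 34.1 − 6.88889 = 27.2111 μs.
R ≥ L / t_tx = 65600 bits / 2.72111e-05 s = 2.41 Gbps.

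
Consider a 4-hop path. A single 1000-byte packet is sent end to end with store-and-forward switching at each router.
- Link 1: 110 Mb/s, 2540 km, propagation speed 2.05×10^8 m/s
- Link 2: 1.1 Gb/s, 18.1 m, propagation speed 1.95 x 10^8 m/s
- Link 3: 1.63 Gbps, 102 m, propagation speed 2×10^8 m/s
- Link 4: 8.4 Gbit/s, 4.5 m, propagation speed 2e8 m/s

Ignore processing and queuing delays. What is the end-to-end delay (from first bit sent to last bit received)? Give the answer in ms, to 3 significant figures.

L = 1000 × 8 = 8000 bits.
Transmission delays (L/R per hop): 0.0727273, 0.00727273, 0.00490798, 0.000952381 ms; sum = 0.0858604 ms.
Propagation delays (d/s per hop): 12.3902, 9.28205e-05, 0.00051, 2.25e-05 ms; sum = 12.3909 ms.
End-to-end = 12.5 ms.

12.5 ms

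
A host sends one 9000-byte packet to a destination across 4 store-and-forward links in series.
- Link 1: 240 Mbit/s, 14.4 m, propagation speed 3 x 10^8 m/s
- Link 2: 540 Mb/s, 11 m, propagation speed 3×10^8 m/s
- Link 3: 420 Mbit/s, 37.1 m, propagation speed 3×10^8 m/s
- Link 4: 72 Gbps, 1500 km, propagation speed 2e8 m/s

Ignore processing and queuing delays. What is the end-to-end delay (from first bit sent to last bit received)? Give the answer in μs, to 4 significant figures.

8106 μs

L = 9000 × 8 = 72000 bits.
Transmission delays (L/R per hop): 300, 133.333, 171.429, 1 μs; sum = 605.762 μs.
Propagation delays (d/s per hop): 0.048, 0.0366667, 0.123667, 7500 μs; sum = 7500.21 μs.
End-to-end = 8106 μs.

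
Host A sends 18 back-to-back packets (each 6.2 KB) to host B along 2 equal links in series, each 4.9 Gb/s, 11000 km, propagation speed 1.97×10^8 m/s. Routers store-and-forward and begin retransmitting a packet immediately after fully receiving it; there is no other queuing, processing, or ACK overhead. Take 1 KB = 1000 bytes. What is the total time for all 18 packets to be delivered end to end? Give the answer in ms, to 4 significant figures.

111.9 ms

Per-hop transmission t_tx = L/R = 49600/4900000000 = 0.0101224 ms.
Per-hop propagation t_prop = 11000000/197000000 = 55.8376 ms.
Pipeline fill: first packet needs 2·t_tx to clear all hops; remaining 17 packets each add one t_tx.
Total = (2+18-1)·t_tx + 2·t_prop = 19·0.0101224 + 2·55.8376 = 111.9 ms.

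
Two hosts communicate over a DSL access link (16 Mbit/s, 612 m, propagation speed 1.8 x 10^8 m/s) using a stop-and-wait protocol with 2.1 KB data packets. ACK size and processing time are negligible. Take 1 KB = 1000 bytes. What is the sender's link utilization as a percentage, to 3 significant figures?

99.4 %

t_tx = L/R = 16800/16000000 = 0.00105 s.
t_prop = 612/180000000 = 3.4e-06 s; RTT = 6.8e-06 s.
Cycle = t_tx + RTT = 0.0010568 s.
Utilization = t_tx / cycle = 0.00105/0.0010568 = 99.4 %.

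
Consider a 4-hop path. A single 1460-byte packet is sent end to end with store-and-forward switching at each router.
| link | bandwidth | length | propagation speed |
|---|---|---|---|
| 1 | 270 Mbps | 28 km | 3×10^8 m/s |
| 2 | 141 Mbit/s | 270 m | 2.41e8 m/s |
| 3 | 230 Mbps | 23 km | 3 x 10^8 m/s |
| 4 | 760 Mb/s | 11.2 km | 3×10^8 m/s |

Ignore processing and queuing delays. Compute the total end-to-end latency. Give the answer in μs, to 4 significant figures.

400.7 μs

L = 1460 × 8 = 11680 bits.
Transmission delays (L/R per hop): 43.2593, 82.8369, 50.7826, 15.3684 μs; sum = 192.247 μs.
Propagation delays (d/s per hop): 93.3333, 1.12033, 76.6667, 37.3333 μs; sum = 208.454 μs.
End-to-end = 400.7 μs.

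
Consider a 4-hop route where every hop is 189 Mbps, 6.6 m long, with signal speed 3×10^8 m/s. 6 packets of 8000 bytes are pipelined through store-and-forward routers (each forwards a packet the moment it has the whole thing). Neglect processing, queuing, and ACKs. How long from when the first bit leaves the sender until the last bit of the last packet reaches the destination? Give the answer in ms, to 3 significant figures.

3.05 ms

Per-hop transmission t_tx = L/R = 64000/189000000 = 0.338624 ms.
Per-hop propagation t_prop = 6.6/300000000 = 2.2e-05 ms.
Pipeline fill: first packet needs 4·t_tx to clear all hops; remaining 5 packets each add one t_tx.
Total = (4+6-1)·t_tx + 4·t_prop = 9·0.338624 + 4·2.2e-05 = 3.05 ms.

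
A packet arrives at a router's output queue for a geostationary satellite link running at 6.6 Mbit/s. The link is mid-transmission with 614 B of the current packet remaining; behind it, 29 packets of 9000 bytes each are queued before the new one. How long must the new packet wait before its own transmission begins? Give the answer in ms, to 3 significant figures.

Each queued packet: L/R = 72000/6600000 = 10.9091 ms.
29 queued → 316.364 ms.
Plus remaining 4912 bits of current packet: 0.744242 ms.
Queuing delay = 317 ms.

317 ms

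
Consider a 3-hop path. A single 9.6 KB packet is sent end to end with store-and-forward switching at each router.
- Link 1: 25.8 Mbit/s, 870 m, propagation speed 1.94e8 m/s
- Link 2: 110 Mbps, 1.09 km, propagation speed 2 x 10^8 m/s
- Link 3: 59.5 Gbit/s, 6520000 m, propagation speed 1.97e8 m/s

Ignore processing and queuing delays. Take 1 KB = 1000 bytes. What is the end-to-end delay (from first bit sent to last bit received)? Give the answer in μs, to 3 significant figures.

36800 μs

L = 76800 bits.
Transmission delays (L/R per hop): 2976.74, 698.182, 1.29076 μs; sum = 3676.22 μs.
Propagation delays (d/s per hop): 4.48454, 5.45, 33096.4 μs; sum = 33106.4 μs.
End-to-end = 36800 μs.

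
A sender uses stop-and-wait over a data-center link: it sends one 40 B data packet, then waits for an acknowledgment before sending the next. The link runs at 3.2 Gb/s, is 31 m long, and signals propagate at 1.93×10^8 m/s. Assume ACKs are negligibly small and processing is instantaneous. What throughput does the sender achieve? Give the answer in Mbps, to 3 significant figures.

t_tx = L/R = 320/3200000000 = 1e-07 s.
t_prop = 31/193000000 = 1.60622e-07 s; RTT = 3.21244e-07 s.
Cycle = t_tx + RTT = 4.21244e-07 s.
Throughput = L / cycle = 320 / 4.21244e-07 = 760 Mbps.

760 Mbps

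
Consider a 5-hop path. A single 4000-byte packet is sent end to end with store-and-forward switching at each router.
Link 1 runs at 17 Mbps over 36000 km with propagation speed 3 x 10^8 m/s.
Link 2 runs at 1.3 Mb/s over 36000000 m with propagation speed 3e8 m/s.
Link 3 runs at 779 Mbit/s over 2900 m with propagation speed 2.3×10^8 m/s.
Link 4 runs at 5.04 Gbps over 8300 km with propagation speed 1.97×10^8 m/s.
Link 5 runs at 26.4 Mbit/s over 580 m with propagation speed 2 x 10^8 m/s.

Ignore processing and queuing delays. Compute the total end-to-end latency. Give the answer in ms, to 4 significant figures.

309.9 ms

L = 4000 × 8 = 32000 bits.
Transmission delays (L/R per hop): 1.88235, 24.6154, 0.0410783, 0.00634921, 1.21212 ms; sum = 27.7573 ms.
Propagation delays (d/s per hop): 120, 120, 0.0126087, 42.132, 0.0029 ms; sum = 282.147 ms.
End-to-end = 309.9 ms.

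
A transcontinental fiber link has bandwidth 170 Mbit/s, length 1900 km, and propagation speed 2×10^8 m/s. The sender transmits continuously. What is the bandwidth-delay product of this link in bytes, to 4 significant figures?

Propagation delay = 1900000 / 200000000 = 0.0095 s.
BDP = R × t_prop = 170000000 × 0.0095 = 1615000 bits.
In bytes: 1615000/8 = 201900 bytes.

201900 bytes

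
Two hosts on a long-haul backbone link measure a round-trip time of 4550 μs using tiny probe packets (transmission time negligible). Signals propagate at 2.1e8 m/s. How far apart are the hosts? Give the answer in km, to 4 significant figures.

One-way propagation = RTT/2 = 2275 μs.
d = s × t = 210000000 × 0.002275 = 477.8 km.

477.8 km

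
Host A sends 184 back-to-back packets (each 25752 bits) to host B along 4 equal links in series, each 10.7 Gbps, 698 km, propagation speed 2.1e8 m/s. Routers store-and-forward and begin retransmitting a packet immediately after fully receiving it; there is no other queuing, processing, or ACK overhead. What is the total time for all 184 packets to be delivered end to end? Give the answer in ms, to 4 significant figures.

Per-hop transmission t_tx = L/R = 25752/10700000000 = 0.00240673 ms.
Per-hop propagation t_prop = 698000/210000000 = 3.32381 ms.
Pipeline fill: first packet needs 4·t_tx to clear all hops; remaining 183 packets each add one t_tx.
Total = (4+184-1)·t_tx + 4·t_prop = 187·0.00240673 + 4·3.32381 = 13.75 ms.

13.75 ms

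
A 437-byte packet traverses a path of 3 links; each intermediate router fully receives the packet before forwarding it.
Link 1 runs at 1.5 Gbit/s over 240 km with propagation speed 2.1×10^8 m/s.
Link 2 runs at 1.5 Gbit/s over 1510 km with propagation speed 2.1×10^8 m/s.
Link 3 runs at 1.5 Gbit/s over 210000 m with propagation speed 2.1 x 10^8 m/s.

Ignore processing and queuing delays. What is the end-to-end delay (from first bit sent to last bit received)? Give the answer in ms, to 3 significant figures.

L = 437 × 8 = 3496 bits.
Transmission delay per hop = L/R = 3496/1500000000 = 0.00233067 ms; 3 hops → 0.006992 ms.
Propagation delays (d/s per hop): 1.14286, 7.19048, 1 ms; sum = 9.33333 ms.
End-to-end = 9.34 ms.

9.34 ms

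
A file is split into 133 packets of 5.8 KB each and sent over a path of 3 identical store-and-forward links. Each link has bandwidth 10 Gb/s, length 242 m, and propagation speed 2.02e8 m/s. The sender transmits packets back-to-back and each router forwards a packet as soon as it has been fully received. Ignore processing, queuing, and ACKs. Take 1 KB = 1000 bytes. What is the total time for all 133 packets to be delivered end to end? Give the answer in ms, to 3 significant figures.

Per-hop transmission t_tx = L/R = 46400/10000000000 = 0.00464 ms.
Per-hop propagation t_prop = 242/202000000 = 0.00119802 ms.
Pipeline fill: first packet needs 3·t_tx to clear all hops; remaining 132 packets each add one t_tx.
Total = (3+133-1)·t_tx + 3·t_prop = 135·0.00464 + 3·0.00119802 = 0.630 ms.

0.630 ms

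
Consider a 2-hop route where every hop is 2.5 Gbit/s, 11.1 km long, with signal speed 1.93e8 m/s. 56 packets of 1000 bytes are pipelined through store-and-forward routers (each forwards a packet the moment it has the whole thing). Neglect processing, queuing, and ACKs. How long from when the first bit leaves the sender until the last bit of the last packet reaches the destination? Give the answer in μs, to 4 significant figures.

297.4 μs

Per-hop transmission t_tx = L/R = 8000/2500000000 = 3.2 μs.
Per-hop propagation t_prop = 11100/193000000 = 57.513 μs.
Pipeline fill: first packet needs 2·t_tx to clear all hops; remaining 55 packets each add one t_tx.
Total = (2+56-1)·t_tx + 2·t_prop = 57·3.2 + 2·57.513 = 297.4 μs.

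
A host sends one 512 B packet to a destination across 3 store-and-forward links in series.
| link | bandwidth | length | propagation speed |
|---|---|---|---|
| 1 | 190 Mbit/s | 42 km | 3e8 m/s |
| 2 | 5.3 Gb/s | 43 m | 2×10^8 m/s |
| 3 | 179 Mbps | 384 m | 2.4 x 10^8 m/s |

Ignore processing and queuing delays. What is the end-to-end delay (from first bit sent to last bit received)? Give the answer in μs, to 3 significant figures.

L = 512 × 8 = 4096 bits.
Transmission delays (L/R per hop): 21.5579, 0.77283, 22.8827 μs; sum = 45.2134 μs.
Propagation delays (d/s per hop): 140, 0.215, 1.6 μs; sum = 141.815 μs.
End-to-end = 187 μs.

187 μs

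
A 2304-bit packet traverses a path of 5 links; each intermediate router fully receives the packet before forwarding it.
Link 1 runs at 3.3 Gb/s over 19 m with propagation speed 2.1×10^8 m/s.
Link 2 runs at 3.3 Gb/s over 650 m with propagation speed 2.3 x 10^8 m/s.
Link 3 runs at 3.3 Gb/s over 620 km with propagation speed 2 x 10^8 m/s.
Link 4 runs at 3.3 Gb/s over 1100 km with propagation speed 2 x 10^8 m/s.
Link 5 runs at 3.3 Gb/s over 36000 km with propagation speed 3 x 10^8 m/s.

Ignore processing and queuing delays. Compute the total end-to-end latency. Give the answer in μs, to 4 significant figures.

128600 μs

Transmission delay per hop = L/R = 2304/3300000000 = 0.698182 μs; 5 hops → 3.49091 μs.
Propagation delays (d/s per hop): 0.0904762, 2.82609, 3100, 5500, 120000 μs; sum = 128603 μs.
End-to-end = 128600 μs.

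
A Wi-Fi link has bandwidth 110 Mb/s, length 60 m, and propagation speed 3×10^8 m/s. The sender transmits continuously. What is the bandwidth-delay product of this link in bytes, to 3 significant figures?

Propagation delay = 60 / 300000000 = 2e-07 s.
BDP = R × t_prop = 110000000 × 2e-07 = 22 bits.
In bytes: 22/8 = 2.75 bytes.

2.75 bytes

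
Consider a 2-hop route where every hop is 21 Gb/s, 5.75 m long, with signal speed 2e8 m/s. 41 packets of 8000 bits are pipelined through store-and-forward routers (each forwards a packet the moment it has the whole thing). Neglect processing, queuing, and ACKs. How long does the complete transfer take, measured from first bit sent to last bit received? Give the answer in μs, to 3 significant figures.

Per-hop transmission t_tx = L/R = 8000/21000000000 = 0.380952 μs.
Per-hop propagation t_prop = 5.75/200000000 = 0.02875 μs.
Pipeline fill: first packet needs 2·t_tx to clear all hops; remaining 40 packets each add one t_tx.
Total = (2+41-1)·t_tx + 2·t_prop = 42·0.380952 + 2·0.02875 = 16.1 μs.

16.1 μs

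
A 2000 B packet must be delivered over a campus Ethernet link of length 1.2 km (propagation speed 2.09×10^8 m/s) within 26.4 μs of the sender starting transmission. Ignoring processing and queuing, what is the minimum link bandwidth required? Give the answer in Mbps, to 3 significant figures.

775 Mbps

L = 16000 bits.
Propagation delay = 1200 / 209000000 = 5.74163 μs.
Transmission budget = 26.4 − 5.74163 = 20.6584 μs.
R ≥ L / t_tx = 16000 bits / 2.06584e-05 s = 775 Mbps.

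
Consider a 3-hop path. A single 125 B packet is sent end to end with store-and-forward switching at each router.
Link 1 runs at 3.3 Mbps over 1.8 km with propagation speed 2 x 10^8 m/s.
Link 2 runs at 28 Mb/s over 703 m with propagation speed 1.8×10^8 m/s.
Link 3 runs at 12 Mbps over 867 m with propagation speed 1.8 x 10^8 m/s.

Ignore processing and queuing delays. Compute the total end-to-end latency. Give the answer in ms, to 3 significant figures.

L = 125 × 8 = 1000 bits.
Transmission delays (L/R per hop): 0.30303, 0.0357143, 0.0833333 ms; sum = 0.422078 ms.
Propagation delays (d/s per hop): 0.009, 0.00390556, 0.00481667 ms; sum = 0.0177222 ms.
End-to-end = 0.440 ms.

0.440 ms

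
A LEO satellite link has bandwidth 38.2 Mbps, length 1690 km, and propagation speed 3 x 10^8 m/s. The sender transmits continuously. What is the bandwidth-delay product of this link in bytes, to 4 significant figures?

Propagation delay = 1690000 / 300000000 = 0.00563333 s.
BDP = R × t_prop = 38200000 × 0.00563333 = 215193 bits.
In bytes: 215193/8 = 26900 bytes.

26900 bytes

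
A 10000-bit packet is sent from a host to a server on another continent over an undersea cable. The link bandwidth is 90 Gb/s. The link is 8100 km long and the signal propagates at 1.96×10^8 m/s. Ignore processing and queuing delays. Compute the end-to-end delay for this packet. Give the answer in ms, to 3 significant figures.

41.3 ms

Transmission delay = L/R = 10000 / 90000000000 = 0.000111111 ms.
Propagation delay = d/s = 8100000 m / 196000000 m/s = 41.3265 ms.
Total = 41.3 ms.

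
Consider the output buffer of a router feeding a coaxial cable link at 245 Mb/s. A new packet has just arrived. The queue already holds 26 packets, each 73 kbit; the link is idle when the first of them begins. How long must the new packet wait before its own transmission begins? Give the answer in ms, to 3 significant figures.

7.75 ms

Each queued packet: L/R = 73000/245000000 = 0.297959 ms.
26 queued → 7.74694 ms.
Queuing delay = 7.75 ms.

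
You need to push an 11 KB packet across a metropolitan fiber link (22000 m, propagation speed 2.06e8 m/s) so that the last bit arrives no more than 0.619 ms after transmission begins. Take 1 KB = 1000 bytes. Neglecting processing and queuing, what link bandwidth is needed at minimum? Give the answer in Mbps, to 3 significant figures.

L = 88000 bits.
Propagation delay = 22000 / 206000000 = 0.106796 ms.
Transmission budget = 0.619 − 0.106796 = 0.512204 ms.
R ≥ L / t_tx = 88000 bits / 0.000512204 s = 172 Mbps.

172 Mbps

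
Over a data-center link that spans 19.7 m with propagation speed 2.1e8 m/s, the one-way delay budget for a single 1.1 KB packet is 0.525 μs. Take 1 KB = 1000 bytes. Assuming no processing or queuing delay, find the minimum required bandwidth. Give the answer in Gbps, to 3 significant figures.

L = 8800 bits.
Propagation delay = 19.7 / 210000000 = 0.0938095 μs.
Transmission budget = 0.525 − 0.0938095 = 0.43119 μs.
R ≥ L / t_tx = 8800 bits / 4.3119e-07 s = 20.4 Gbps.

20.4 Gbps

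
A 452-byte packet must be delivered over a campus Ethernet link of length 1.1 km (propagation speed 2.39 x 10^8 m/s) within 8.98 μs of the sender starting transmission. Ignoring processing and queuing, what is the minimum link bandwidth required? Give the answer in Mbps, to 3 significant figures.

826 Mbps

L = 3616 bits.
Propagation delay = 1100 / 239000000 = 4.60251 μs.
Transmission budget = 8.98 − 4.60251 = 4.37749 μs.
R ≥ L / t_tx = 3616 bits / 4.37749e-06 s = 826 Mbps.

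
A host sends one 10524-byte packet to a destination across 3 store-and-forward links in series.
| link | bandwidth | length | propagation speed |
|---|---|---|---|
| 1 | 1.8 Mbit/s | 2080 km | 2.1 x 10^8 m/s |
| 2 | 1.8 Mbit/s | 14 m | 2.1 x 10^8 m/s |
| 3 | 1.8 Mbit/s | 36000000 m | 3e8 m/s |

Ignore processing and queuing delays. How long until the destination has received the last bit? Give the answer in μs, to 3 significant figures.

270000 μs

L = 10524 × 8 = 84192 bits.
Transmission delay per hop = L/R = 84192/1800000 = 46773.3 μs; 3 hops → 140320 μs.
Propagation delays (d/s per hop): 9904.76, 0.0666667, 120000 μs; sum = 129905 μs.
End-to-end = 270000 μs.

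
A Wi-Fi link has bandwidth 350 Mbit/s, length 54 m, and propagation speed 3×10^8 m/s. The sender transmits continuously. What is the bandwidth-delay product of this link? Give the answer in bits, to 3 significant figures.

Propagation delay = 54 / 300000000 = 1.8e-07 s.
BDP = R × t_prop = 350000000 × 1.8e-07 = 63 bits.

63.0 bits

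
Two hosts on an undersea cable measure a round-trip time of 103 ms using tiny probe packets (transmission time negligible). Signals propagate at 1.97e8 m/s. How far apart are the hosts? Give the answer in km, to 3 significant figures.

One-way propagation = RTT/2 = 51.5 ms.
d = s × t = 197000000 × 0.0515 = 10100 km.

10100 km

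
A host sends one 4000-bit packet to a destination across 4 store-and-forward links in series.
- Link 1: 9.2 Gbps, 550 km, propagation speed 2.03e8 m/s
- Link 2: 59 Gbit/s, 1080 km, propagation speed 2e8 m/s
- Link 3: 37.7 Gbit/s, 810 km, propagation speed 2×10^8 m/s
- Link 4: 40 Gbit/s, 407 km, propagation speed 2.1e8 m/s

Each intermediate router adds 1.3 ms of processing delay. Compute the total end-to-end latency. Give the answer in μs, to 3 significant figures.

18000 μs

Transmission delays (L/R per hop): 0.434783, 0.0677966, 0.106101, 0.1 μs; sum = 0.70868 μs.
Propagation delays (d/s per hop): 2709.36, 5400, 4050, 1938.1 μs; sum = 14097.5 μs.
Processing at 3 router(s): 3 × 1.3 ms = 3900 μs.
End-to-end = 18000 μs.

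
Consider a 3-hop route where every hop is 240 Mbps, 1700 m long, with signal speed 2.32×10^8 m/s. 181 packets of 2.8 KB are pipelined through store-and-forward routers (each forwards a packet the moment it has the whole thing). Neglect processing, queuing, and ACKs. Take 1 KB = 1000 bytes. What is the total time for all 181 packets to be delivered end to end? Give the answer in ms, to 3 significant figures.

Per-hop transmission t_tx = L/R = 22400/240000000 = 0.0933333 ms.
Per-hop propagation t_prop = 1700/2.32e+08 = 0.00732759 ms.
Pipeline fill: first packet needs 3·t_tx to clear all hops; remaining 180 packets each add one t_tx.
Total = (3+181-1)·t_tx + 3·t_prop = 183·0.0933333 + 3·0.00732759 = 17.1 ms.

17.1 ms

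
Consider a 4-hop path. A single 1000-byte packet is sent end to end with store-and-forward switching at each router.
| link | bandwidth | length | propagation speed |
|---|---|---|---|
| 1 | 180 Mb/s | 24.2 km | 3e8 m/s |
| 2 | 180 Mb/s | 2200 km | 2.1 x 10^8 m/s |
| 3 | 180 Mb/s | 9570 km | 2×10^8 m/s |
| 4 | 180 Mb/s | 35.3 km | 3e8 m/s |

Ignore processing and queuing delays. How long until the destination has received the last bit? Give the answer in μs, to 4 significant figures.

L = 1000 × 8 = 8000 bits.
Transmission delay per hop = L/R = 8000/180000000 = 44.4444 μs; 4 hops → 177.778 μs.
Propagation delays (d/s per hop): 80.6667, 10476.2, 47850, 117.667 μs; sum = 58524.5 μs.
End-to-end = 58700 μs.

58700 μs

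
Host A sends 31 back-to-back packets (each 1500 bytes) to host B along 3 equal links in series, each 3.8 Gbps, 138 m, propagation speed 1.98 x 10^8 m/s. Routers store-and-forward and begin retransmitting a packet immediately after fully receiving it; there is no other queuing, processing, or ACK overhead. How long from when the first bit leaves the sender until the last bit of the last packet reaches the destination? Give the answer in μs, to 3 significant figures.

106 μs

Per-hop transmission t_tx = L/R = 12000/3800000000 = 3.15789 μs.
Per-hop propagation t_prop = 138/198000000 = 0.69697 μs.
Pipeline fill: first packet needs 3·t_tx to clear all hops; remaining 30 packets each add one t_tx.
Total = (3+31-1)·t_tx + 3·t_prop = 33·3.15789 + 3·0.69697 = 106 μs.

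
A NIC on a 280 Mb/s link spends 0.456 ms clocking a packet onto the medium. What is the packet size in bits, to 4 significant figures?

L = R × t_tx = 280000000 b/s × 0.000456 s = 127680 bits.

127700 bits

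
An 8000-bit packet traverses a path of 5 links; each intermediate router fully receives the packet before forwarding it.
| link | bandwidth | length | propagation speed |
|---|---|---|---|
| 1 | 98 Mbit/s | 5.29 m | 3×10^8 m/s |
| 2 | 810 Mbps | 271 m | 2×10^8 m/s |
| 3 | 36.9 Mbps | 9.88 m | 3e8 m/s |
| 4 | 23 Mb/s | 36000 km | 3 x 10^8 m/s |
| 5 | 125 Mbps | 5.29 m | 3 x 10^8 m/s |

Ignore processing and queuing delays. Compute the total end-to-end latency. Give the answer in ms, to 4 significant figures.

Transmission delays (L/R per hop): 0.0816327, 0.00987654, 0.216802, 0.347826, 0.064 ms; sum = 0.720137 ms.
Propagation delays (d/s per hop): 1.76333e-05, 0.001355, 3.29333e-05, 120, 1.76333e-05 ms; sum = 120.001 ms.
End-to-end = 120.7 ms.

120.7 ms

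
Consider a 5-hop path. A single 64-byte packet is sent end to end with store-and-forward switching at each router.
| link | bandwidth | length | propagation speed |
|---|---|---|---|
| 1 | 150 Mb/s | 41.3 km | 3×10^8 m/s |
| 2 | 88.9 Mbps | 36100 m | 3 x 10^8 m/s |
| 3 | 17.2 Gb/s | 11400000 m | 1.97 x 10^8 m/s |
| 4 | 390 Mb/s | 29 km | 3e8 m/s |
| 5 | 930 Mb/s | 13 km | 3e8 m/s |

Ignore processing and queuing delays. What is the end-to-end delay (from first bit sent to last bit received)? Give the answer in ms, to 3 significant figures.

L = 64 × 8 = 512 bits.
Transmission delays (L/R per hop): 0.00341333, 0.00575928, 2.97674e-05, 0.00131282, 0.000550538 ms; sum = 0.0110657 ms.
Propagation delays (d/s per hop): 0.137667, 0.120333, 57.868, 0.0966667, 0.0433333 ms; sum = 58.266 ms.
End-to-end = 58.3 ms.

58.3 ms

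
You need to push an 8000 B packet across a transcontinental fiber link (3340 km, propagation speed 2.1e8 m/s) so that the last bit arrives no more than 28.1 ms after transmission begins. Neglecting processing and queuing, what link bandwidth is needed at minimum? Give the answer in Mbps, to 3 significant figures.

5.25 Mbps

L = 64000 bits.
Propagation delay = 3340000 / 210000000 = 15.9048 ms.
Transmission budget = 28.1 − 15.9048 = 12.1952 ms.
R ≥ L / t_tx = 64000 bits / 0.0121952 s = 5.25 Mbps.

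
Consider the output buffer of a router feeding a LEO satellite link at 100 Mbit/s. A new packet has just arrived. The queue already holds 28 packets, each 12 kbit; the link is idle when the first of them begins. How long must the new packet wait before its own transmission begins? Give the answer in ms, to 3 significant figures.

3.36 ms

Each queued packet: L/R = 12000/100000000 = 0.12 ms.
28 queued → 3.36 ms.
Queuing delay = 3.36 ms.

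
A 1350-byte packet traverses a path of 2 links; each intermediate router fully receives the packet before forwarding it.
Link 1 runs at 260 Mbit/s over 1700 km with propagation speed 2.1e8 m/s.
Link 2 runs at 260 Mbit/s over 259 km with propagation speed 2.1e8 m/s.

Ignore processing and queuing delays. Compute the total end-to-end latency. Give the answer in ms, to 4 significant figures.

9.412 ms

L = 1350 × 8 = 10800 bits.
Transmission delay per hop = L/R = 10800/260000000 = 0.0415385 ms; 2 hops → 0.0830769 ms.
Propagation delays (d/s per hop): 8.09524, 1.23333 ms; sum = 9.32857 ms.
End-to-end = 9.412 ms.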